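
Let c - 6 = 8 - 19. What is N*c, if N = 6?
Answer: -30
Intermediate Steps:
c = -5 (c = 6 + (8 - 19) = 6 - 11 = -5)
N*c = 6*(-5) = -30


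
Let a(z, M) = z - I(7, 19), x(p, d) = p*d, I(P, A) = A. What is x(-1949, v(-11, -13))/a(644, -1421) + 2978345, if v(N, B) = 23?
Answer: 1861420798/625 ≈ 2.9783e+6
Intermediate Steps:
x(p, d) = d*p
a(z, M) = -19 + z (a(z, M) = z - 1*19 = z - 19 = -19 + z)
x(-1949, v(-11, -13))/a(644, -1421) + 2978345 = (23*(-1949))/(-19 + 644) + 2978345 = -44827/625 + 2978345 = 1861420798/625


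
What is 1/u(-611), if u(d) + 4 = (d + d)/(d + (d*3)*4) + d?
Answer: -13/7993 ≈ -0.0016264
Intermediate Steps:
u(d) = -50/13 + d (u(d) = -4 + ((d + d)/(d + (d*3)*4) + d) = -4 + ((2*d)/(d + (3*d)*4) + d) = -4 + ((2*d)/(d + 12*d) + d) = -4 + ((2*d)/((13*d)) + d) = -4 + ((2*d)*(1/(13*d)) + d) = -4 + (2/13 + d) = -50/13 + d)
1/u(-611) = 1/(-50/13 - 611) = 1/(-7993/13) = -13/7993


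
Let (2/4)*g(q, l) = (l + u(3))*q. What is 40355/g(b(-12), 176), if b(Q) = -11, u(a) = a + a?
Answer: -5765/572 ≈ -10.079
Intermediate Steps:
u(a) = 2*a
g(q, l) = 2*q*(6 + l) (g(q, l) = 2*((l + 2*3)*q) = 2*((l + 6)*q) = 2*((6 + l)*q) = 2*(q*(6 + l)) = 2*q*(6 + l))
40355/g(b(-12), 176) = 40355/((2*(-11)*(6 + 176))) = 40355/((2*(-11)*182)) = 40355/(-4004) = 40355*(-1/4004) = -5765/572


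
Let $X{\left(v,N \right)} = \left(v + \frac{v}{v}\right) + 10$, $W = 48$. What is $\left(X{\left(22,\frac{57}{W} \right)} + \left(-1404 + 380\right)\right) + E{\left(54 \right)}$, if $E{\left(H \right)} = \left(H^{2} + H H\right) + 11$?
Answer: $4852$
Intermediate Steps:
$E{\left(H \right)} = 11 + 2 H^{2}$ ($E{\left(H \right)} = \left(H^{2} + H^{2}\right) + 11 = 2 H^{2} + 11 = 11 + 2 H^{2}$)
$X{\left(v,N \right)} = 11 + v$ ($X{\left(v,N \right)} = \left(v + 1\right) + 10 = \left(1 + v\right) + 10 = 11 + v$)
$\left(X{\left(22,\frac{57}{W} \right)} + \left(-1404 + 380\right)\right) + E{\left(54 \right)} = \left(\left(11 + 22\right) + \left(-1404 + 380\right)\right) + \left(11 + 2 \cdot 54^{2}\right) = \left(33 - 1024\right) + \left(11 + 2 \cdot 2916\right) = -991 + \left(11 + 5832\right) = -991 + 5843 = 4852$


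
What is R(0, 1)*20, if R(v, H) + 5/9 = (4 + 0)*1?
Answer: 620/9 ≈ 68.889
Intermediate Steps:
R(v, H) = 31/9 (R(v, H) = -5/9 + (4 + 0)*1 = -5/9 + 4*1 = -5/9 + 4 = 31/9)
R(0, 1)*20 = (31/9)*20 = 620/9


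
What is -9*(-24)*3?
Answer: 648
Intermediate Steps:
-9*(-24)*3 = 216*3 = 648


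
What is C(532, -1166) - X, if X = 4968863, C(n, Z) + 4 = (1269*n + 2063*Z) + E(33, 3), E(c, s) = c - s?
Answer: -6699187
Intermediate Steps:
C(n, Z) = 26 + 1269*n + 2063*Z (C(n, Z) = -4 + ((1269*n + 2063*Z) + (33 - 1*3)) = -4 + ((1269*n + 2063*Z) + (33 - 3)) = -4 + ((1269*n + 2063*Z) + 30) = -4 + (30 + 1269*n + 2063*Z) = 26 + 1269*n + 2063*Z)
C(532, -1166) - X = (26 + 1269*532 + 2063*(-1166)) - 1*4968863 = (26 + 675108 - 2405458) - 4968863 = -1730324 - 4968863 = -6699187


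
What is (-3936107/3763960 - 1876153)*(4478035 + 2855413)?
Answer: -6473389268840625147/470495 ≈ -1.3759e+13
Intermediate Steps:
(-3936107/3763960 - 1876153)*(4478035 + 2855413) = (-3936107*1/3763960 - 1876153)*7333448 = (-3936107/3763960 - 1876153)*7333448 = -7061768781987/3763960*7333448 = -6473389268840625147/470495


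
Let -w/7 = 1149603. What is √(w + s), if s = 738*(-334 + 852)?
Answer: I*√7664937 ≈ 2768.6*I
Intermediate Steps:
w = -8047221 (w = -7*1149603 = -8047221)
s = 382284 (s = 738*518 = 382284)
√(w + s) = √(-8047221 + 382284) = √(-7664937) = I*√7664937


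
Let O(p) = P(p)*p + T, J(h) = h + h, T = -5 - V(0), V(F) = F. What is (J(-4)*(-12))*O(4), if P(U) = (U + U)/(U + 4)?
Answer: -96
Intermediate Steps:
T = -5 (T = -5 - 1*0 = -5 + 0 = -5)
P(U) = 2*U/(4 + U) (P(U) = (2*U)/(4 + U) = 2*U/(4 + U))
J(h) = 2*h
O(p) = -5 + 2*p²/(4 + p) (O(p) = (2*p/(4 + p))*p - 5 = 2*p²/(4 + p) - 5 = -5 + 2*p²/(4 + p))
(J(-4)*(-12))*O(4) = ((2*(-4))*(-12))*((-20 - 5*4 + 2*4²)/(4 + 4)) = (-8*(-12))*((-20 - 20 + 2*16)/8) = 96*((-20 - 20 + 32)/8) = 96*((⅛)*(-8)) = 96*(-1) = -96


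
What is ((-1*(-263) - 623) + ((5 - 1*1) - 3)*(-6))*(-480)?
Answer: 175680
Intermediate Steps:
((-1*(-263) - 623) + ((5 - 1*1) - 3)*(-6))*(-480) = ((263 - 623) + ((5 - 1) - 3)*(-6))*(-480) = (-360 + (4 - 3)*(-6))*(-480) = (-360 + 1*(-6))*(-480) = (-360 - 6)*(-480) = -366*(-480) = 175680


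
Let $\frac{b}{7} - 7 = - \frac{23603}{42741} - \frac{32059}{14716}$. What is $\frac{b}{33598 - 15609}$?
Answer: $\frac{18796822975}{11314659265884} \approx 0.0016613$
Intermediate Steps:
$b = \frac{18796822975}{628976556}$ ($b = 49 + 7 \left(- \frac{23603}{42741} - \frac{32059}{14716}\right) = 49 + 7 \left(- \frac{1717575467}{628976556}\right) = 49 - \frac{12023028269}{628976556} = \frac{18796822975}{628976556} \approx 29.885$)
$\frac{b}{33598 - 15609} = \frac{18796822975}{628976556 \left(33598 - 15609\right)} = \frac{18796822975}{628976556 \cdot 17989} = \frac{18796822975}{628976556} \cdot \frac{1}{17989} = \frac{18796822975}{11314659265884}$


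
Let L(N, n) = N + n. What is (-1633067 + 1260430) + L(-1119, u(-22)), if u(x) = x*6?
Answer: -373888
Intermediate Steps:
u(x) = 6*x
(-1633067 + 1260430) + L(-1119, u(-22)) = (-1633067 + 1260430) + (-1119 + 6*(-22)) = -372637 + (-1119 - 132) = -372637 - 1251 = -373888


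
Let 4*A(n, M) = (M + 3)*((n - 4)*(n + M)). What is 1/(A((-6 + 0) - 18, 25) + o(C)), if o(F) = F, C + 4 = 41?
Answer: -1/159 ≈ -0.0062893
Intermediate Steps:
C = 37 (C = -4 + 41 = 37)
A(n, M) = (-4 + n)*(3 + M)*(M + n)/4 (A(n, M) = ((M + 3)*((n - 4)*(n + M)))/4 = ((3 + M)*((-4 + n)*(M + n)))/4 = ((-4 + n)*(3 + M)*(M + n))/4 = (-4 + n)*(3 + M)*(M + n)/4)
1/(A((-6 + 0) - 18, 25) + o(C)) = 1/((-1*25² - 3*25 - 3*((-6 + 0) - 18) + 3*((-6 + 0) - 18)²/4 - ¼*25*((-6 + 0) - 18) + (¼)*25*((-6 + 0) - 18)² + (¼)*((-6 + 0) - 18)*25²) + 37) = 1/((-1*625 - 75 - 3*(-6 - 18) + 3*(-6 - 18)²/4 - ¼*25*(-6 - 18) + (¼)*25*(-6 - 18)² + (¼)*(-6 - 18)*625) + 37) = 1/((-625 - 75 - 3*(-24) + (¾)*(-24)² - ¼*25*(-24) + (¼)*25*(-24)² + (¼)*(-24)*625) + 37) = 1/((-625 - 75 + 72 + (¾)*576 + 150 + (¼)*25*576 - 3750) + 37) = 1/((-625 - 75 + 72 + 432 + 150 + 3600 - 3750) + 37) = 1/(-196 + 37) = 1/(-159) = -1/159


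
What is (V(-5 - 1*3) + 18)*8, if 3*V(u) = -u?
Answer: 496/3 ≈ 165.33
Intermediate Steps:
V(u) = -u/3 (V(u) = (-u)/3 = -u/3)
(V(-5 - 1*3) + 18)*8 = (-(-5 - 1*3)/3 + 18)*8 = (-(-5 - 3)/3 + 18)*8 = (-⅓*(-8) + 18)*8 = (8/3 + 18)*8 = (62/3)*8 = 496/3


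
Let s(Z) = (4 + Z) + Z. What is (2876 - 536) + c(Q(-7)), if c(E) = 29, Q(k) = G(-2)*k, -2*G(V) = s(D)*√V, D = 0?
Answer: 2369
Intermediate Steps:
s(Z) = 4 + 2*Z
G(V) = -2*√V (G(V) = -(4 + 2*0)*√V/2 = -(4 + 0)*√V/2 = -2*√V)
Q(k) = -2*I*k*√2 (Q(k) = (-2*I*√2)*k = -2*I*k*√2)
(2876 - 536) + c(Q(-7)) = (2876 - 536) + 29 = 2340 + 29 = 2369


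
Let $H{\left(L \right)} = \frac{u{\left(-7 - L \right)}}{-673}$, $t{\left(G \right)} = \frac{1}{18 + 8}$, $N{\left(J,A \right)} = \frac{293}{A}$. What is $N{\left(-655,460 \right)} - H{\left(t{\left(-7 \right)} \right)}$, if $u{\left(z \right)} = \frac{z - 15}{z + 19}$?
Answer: $\frac{61062199}{96279380} \approx 0.63422$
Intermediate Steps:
$u{\left(z \right)} = \frac{-15 + z}{19 + z}$
$t{\left(G \right)} = \frac{1}{26}$
$H{\left(L \right)} = - \frac{-22 - L}{673 \left(12 - L\right)}$ ($H{\left(L \right)} = \frac{\frac{1}{19 - \left(7 + L\right)} \left(-15 - \left(7 + L\right)\right)}{-673} = \frac{-22 - L}{12 - L} \left(- \frac{1}{673}\right) = - \frac{-22 - L}{673 \left(12 - L\right)}$)
$N{\left(-655,460 \right)} - H{\left(t{\left(-7 \right)} \right)} = \frac{293}{460} - \frac{-22 - \frac{1}{26}}{673 \left(-12 + \frac{1}{26}\right)} = 293 \cdot \frac{1}{460} - \frac{-22 - \frac{1}{26}}{673 \left(- \frac{311}{26}\right)} = \frac{293}{460} - \frac{1}{673} \left(- \frac{26}{311}\right) \left(- \frac{573}{26}\right) = \frac{293}{460} - \frac{573}{209303} = \frac{61062199}{96279380}$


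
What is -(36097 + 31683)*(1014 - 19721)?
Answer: 1267960460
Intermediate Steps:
-(36097 + 31683)*(1014 - 19721) = -67780*(-18707) = -1*(-1267960460) = 1267960460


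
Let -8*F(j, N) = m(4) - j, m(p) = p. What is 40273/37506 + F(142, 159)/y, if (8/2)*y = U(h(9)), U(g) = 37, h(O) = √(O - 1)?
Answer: 4078015/1387722 ≈ 2.9386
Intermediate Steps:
h(O) = √(-1 + O)
y = 37/4 (y = (¼)*37 = 37/4 ≈ 9.2500)
F(j, N) = -½ + j/8 (F(j, N) = -(4 - j)/8 = -½ + j/8)
40273/37506 + F(142, 159)/y = 40273/37506 + (-½ + (⅛)*142)/(37/4) = 40273*(1/37506) + (-½ + 71/4)*(4/37) = 40273/37506 + (69/4)*(4/37) = 40273/37506 + 69/37 = 4078015/1387722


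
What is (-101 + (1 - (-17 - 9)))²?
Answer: 5476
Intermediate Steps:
(-101 + (1 - (-17 - 9)))² = (-101 + (1 - 1*(-26)))² = (-101 + (1 + 26))² = (-101 + 27)² = (-74)² = 5476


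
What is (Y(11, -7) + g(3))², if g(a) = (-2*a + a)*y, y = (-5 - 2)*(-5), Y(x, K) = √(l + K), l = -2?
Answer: 11016 - 630*I ≈ 11016.0 - 630.0*I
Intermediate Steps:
Y(x, K) = √(-2 + K)
y = 35 (y = -7*(-5) = 35)
g(a) = -35*a (g(a) = (-2*a + a)*35 = -a*35 = -35*a)
(Y(11, -7) + g(3))² = (√(-2 - 7) - 35*3)² = (√(-9) - 105)² = (3*I - 105)² = (-105 + 3*I)²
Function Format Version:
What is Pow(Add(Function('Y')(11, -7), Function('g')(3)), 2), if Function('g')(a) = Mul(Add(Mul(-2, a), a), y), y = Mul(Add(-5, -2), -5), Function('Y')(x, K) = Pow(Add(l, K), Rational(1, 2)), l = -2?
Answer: Add(11016, Mul(-630, I)) ≈ Add(11016., Mul(-630.00, I))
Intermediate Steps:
Function('Y')(x, K) = Pow(Add(-2, K), Rational(1, 2))
y = 35 (y = Mul(-7, -5) = 35)
Function('g')(a) = Mul(-35, a) (Function('g')(a) = Mul(Add(Mul(-2, a), a), 35) = Mul(Mul(-1, a), 35) = Mul(-35, a))
Pow(Add(Function('Y')(11, -7), Function('g')(3)), 2) = Pow(Add(Pow(Add(-2, -7), Rational(1, 2)), Mul(-35, 3)), 2) = Pow(Add(Pow(-9, Rational(1, 2)), -105), 2) = Pow(Add(Mul(3, I), -105), 2) = Pow(Add(-105, Mul(3, I)), 2)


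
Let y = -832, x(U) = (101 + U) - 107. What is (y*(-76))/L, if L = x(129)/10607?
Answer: 670701824/123 ≈ 5.4529e+6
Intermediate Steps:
x(U) = -6 + U
L = 123/10607 (L = (-6 + 129)/10607 = 123*(1/10607) = 123/10607 ≈ 0.011596)
(y*(-76))/L = (-832*(-76))/(123/10607) = 63232*(10607/123) = 670701824/123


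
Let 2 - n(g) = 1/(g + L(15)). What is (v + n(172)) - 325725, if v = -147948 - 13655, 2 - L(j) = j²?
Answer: -24853625/51 ≈ -4.8733e+5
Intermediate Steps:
L(j) = 2 - j²
n(g) = 2 - 1/(-223 + g) (n(g) = 2 - 1/(g + (2 - 1*15²)) = 2 - 1/(g + (2 - 1*225)) = 2 - 1/(g + (2 - 225)) = 2 - 1/(g - 223) = 2 - 1/(-223 + g))
v = -161603
(v + n(172)) - 325725 = (-161603 + (-447 + 2*172)/(-223 + 172)) - 325725 = (-161603 + (-447 + 344)/(-51)) - 325725 = (-161603 - 1/51*(-103)) - 325725 = (-161603 + 103/51) - 325725 = -8241650/51 - 325725 = -24853625/51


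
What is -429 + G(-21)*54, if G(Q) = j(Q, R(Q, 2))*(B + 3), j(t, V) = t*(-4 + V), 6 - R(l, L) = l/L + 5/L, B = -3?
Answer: -429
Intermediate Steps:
R(l, L) = 6 - 5/L - l/L (R(l, L) = 6 - (l/L + 5/L) = 6 - (5/L + l/L) = 6 + (-5/L - l/L) = 6 - 5/L - l/L)
G(Q) = 0 (G(Q) = (Q*(-4 + (-5 - Q + 6*2)/2))*(-3 + 3) = (Q*(-4 + (-5 - Q + 12)/2))*0 = (Q*(-4 + (7 - Q)/2))*0 = (Q*(-4 + (7/2 - Q/2)))*0 = (Q*(-½ - Q/2))*0 = 0)
-429 + G(-21)*54 = -429 + 0*54 = -429 + 0 = -429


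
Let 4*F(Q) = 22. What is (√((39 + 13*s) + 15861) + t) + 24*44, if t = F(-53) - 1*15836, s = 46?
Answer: -29549/2 + √16498 ≈ -14646.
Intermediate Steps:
F(Q) = 11/2 (F(Q) = (¼)*22 = 11/2)
t = -31661/2 (t = 11/2 - 1*15836 = 11/2 - 15836 = -31661/2 ≈ -15831.)
(√((39 + 13*s) + 15861) + t) + 24*44 = (√((39 + 13*46) + 15861) - 31661/2) + 24*44 = (√((39 + 598) + 15861) - 31661/2) + 1056 = (√(637 + 15861) - 31661/2) + 1056 = (√16498 - 31661/2) + 1056 = (-31661/2 + √16498) + 1056 = -29549/2 + √16498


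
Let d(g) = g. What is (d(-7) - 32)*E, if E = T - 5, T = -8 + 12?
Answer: 39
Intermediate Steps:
T = 4
E = -1 (E = 4 - 5 = -1)
(d(-7) - 32)*E = (-7 - 32)*(-1) = -39*(-1) = 39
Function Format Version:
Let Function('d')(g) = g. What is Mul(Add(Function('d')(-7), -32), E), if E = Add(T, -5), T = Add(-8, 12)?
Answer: 39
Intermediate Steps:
T = 4
E = -1 (E = Add(4, -5) = -1)
Mul(Add(Function('d')(-7), -32), E) = Mul(Add(-7, -32), -1) = Mul(-39, -1) = 39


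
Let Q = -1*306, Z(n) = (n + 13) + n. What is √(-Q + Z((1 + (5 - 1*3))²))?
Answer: √337 ≈ 18.358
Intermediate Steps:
Z(n) = 13 + 2*n (Z(n) = (13 + n) + n = 13 + 2*n)
Q = -306
√(-Q + Z((1 + (5 - 1*3))²)) = √(-1*(-306) + (13 + 2*(1 + (5 - 1*3))²)) = √(306 + (13 + 2*(1 + (5 - 3))²)) = √(306 + (13 + 2*(1 + 2)²)) = √(306 + (13 + 2*3²)) = √(306 + (13 + 2*9)) = √(306 + (13 + 18)) = √(306 + 31) = √337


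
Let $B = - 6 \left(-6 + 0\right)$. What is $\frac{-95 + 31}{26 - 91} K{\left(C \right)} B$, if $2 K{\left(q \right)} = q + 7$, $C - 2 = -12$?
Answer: $- \frac{3456}{65} \approx -53.169$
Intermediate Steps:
$C = -10$ ($C = 2 - 12 = -10$)
$K{\left(q \right)} = \frac{7}{2} + \frac{q}{2}$ ($K{\left(q \right)} = \frac{q + 7}{2} = \frac{7 + q}{2} = \frac{7}{2} + \frac{q}{2}$)
$B = 36$ ($B = \left(-6\right) \left(-6\right) = 36$)
$\frac{-95 + 31}{26 - 91} K{\left(C \right)} B = \frac{-95 + 31}{26 - 91} \left(\frac{7}{2} + \frac{1}{2} \left(-10\right)\right) 36 = - \frac{64}{-65} \left(\frac{7}{2} - 5\right) 36 = \left(-64\right) \left(- \frac{1}{65}\right) \left(- \frac{3}{2}\right) 36 = \frac{64}{65} \left(- \frac{3}{2}\right) 36 = \left(- \frac{96}{65}\right) 36 = - \frac{3456}{65}$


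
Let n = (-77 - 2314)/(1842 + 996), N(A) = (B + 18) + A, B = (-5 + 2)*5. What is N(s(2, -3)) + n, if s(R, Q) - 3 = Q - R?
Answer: 149/946 ≈ 0.15751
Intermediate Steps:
B = -15 (B = -3*5 = -15)
s(R, Q) = 3 + Q - R (s(R, Q) = 3 + (Q - R) = 3 + Q - R)
N(A) = 3 + A (N(A) = (-15 + 18) + A = 3 + A)
n = -797/946 (n = -2391/2838 = -2391*1/2838 = -797/946 ≈ -0.84249)
N(s(2, -3)) + n = (3 + (3 - 3 - 1*2)) - 797/946 = (3 + (3 - 3 - 2)) - 797/946 = (3 - 2) - 797/946 = 1 - 797/946 = 149/946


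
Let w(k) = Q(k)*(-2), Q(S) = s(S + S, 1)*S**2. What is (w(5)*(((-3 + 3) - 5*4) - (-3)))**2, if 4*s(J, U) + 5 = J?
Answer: 4515625/4 ≈ 1.1289e+6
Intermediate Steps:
s(J, U) = -5/4 + J/4
Q(S) = S**2*(-5/4 + S/2) (Q(S) = (-5/4 + (S + S)/4)*S**2 = (-5/4 + (2*S)/4)*S**2 = (-5/4 + S/2)*S**2 = S**2*(-5/4 + S/2))
w(k) = -k**2*(-5 + 2*k)/2 (w(k) = (k**2*(-5 + 2*k)/4)*(-2) = -k**2*(-5 + 2*k)/2)
(w(5)*(((-3 + 3) - 5*4) - (-3)))**2 = ((5**2*(5/2 - 1*5))*(((-3 + 3) - 5*4) - (-3)))**2 = ((25*(5/2 - 5))*((0 - 20) - 1*(-3)))**2 = ((25*(-5/2))*(-20 + 3))**2 = (-125/2*(-17))**2 = (2125/2)**2 = 4515625/4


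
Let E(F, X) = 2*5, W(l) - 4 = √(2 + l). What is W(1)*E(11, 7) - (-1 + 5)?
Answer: 36 + 10*√3 ≈ 53.320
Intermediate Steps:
W(l) = 4 + √(2 + l)
E(F, X) = 10
W(1)*E(11, 7) - (-1 + 5) = (4 + √(2 + 1))*10 - (-1 + 5) = (4 + √3)*10 - 1*4 = (40 + 10*√3) - 4 = 36 + 10*√3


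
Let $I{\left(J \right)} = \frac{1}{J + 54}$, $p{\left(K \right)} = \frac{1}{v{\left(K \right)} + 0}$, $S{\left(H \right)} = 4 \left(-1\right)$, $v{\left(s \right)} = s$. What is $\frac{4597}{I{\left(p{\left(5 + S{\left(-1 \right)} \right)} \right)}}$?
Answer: $252835$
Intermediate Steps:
$S{\left(H \right)} = -4$
$p{\left(K \right)} = \frac{1}{K}$ ($p{\left(K \right)} = \frac{1}{K + 0} = \frac{1}{K}$)
$I{\left(J \right)} = \frac{1}{54 + J}$
$\frac{4597}{I{\left(p{\left(5 + S{\left(-1 \right)} \right)} \right)}} = \frac{4597}{\frac{1}{54 + \frac{1}{5 - 4}}} = \frac{4597}{\frac{1}{54 + 1^{-1}}} = \frac{4597}{\frac{1}{54 + 1}} = \frac{4597}{\frac{1}{55}} = 4597 \frac{1}{\frac{1}{55}} = 4597 \cdot 55 = 252835$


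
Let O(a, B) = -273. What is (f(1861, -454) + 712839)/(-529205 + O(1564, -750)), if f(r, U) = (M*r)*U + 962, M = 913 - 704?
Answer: 175869045/529478 ≈ 332.16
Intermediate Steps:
M = 209
f(r, U) = 962 + 209*U*r (f(r, U) = (209*r)*U + 962 = 209*U*r + 962 = 962 + 209*U*r)
(f(1861, -454) + 712839)/(-529205 + O(1564, -750)) = ((962 + 209*(-454)*1861) + 712839)/(-529205 - 273) = ((962 - 176582846) + 712839)/(-529478) = (-176581884 + 712839)*(-1/529478) = -175869045*(-1/529478) = 175869045/529478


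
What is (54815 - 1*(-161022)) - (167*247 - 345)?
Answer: 174933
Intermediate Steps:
(54815 - 1*(-161022)) - (167*247 - 345) = (54815 + 161022) - (41249 - 345) = 215837 - 1*40904 = 215837 - 40904 = 174933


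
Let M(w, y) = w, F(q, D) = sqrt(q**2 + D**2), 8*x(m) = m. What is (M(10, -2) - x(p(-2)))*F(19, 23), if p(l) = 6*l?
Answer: 23*sqrt(890)/2 ≈ 343.08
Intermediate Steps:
x(m) = m/8
F(q, D) = sqrt(D**2 + q**2)
(M(10, -2) - x(p(-2)))*F(19, 23) = (10 - 6*(-2)/8)*sqrt(23**2 + 19**2) = (10 - (-12)/8)*sqrt(529 + 361) = (10 - 1*(-3/2))*sqrt(890) = (10 + 3/2)*sqrt(890) = 23*sqrt(890)/2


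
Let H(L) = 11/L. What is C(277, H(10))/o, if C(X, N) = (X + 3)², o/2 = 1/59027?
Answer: 2313858400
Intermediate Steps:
o = 2/59027 ≈ 3.3883e-5
C(X, N) = (3 + X)²
C(277, H(10))/o = (3 + 277)²/(2/59027) = 280²*(59027/2) = 78400*(59027/2) = 2313858400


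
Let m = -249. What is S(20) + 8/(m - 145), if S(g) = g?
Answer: 3936/197 ≈ 19.980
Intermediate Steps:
S(20) + 8/(m - 145) = 20 + 8/(-249 - 145) = 20 + 8/(-394) = 20 - 1/394*8 = 20 - 4/197 = 3936/197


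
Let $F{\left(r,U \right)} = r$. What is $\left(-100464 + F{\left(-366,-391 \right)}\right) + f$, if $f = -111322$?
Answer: $-212152$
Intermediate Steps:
$\left(-100464 + F{\left(-366,-391 \right)}\right) + f = \left(-100464 - 366\right) - 111322 = -100830 - 111322 = -212152$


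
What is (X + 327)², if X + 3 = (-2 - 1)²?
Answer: 110889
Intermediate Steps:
X = 6 (X = -3 + (-2 - 1)² = -3 + (-3)² = -3 + 9 = 6)
(X + 327)² = (6 + 327)² = 333² = 110889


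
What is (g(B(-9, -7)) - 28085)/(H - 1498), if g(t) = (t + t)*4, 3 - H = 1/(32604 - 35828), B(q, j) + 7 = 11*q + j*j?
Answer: 92016184/4819879 ≈ 19.091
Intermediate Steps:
B(q, j) = -7 + j² + 11*q (B(q, j) = -7 + (11*q + j*j) = -7 + (11*q + j²) = -7 + (j² + 11*q) = -7 + j² + 11*q)
H = 9673/3224 (H = 3 - 1/(32604 - 35828) = 3 - 1/(-3224) = 3 - 1*(-1/3224) = 3 + 1/3224 = 9673/3224 ≈ 3.0003)
g(t) = 8*t (g(t) = (2*t)*4 = 8*t)
(g(B(-9, -7)) - 28085)/(H - 1498) = (8*(-7 + (-7)² + 11*(-9)) - 28085)/(9673/3224 - 1498) = (8*(-7 + 49 - 99) - 28085)/(-4819879/3224) = (8*(-57) - 28085)*(-3224/4819879) = (-456 - 28085)*(-3224/4819879) = -28541*(-3224/4819879) = 92016184/4819879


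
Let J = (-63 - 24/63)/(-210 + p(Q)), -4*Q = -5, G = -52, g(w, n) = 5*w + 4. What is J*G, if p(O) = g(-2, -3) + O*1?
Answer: -276848/18039 ≈ -15.347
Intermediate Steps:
g(w, n) = 4 + 5*w
Q = 5/4 (Q = -1/4*(-5) = 5/4 ≈ 1.2500)
p(O) = -6 + O (p(O) = (4 + 5*(-2)) + O*1 = (4 - 10) + O = -6 + O)
J = 5324/18039 (J = (-63 - 24/63)/(-210 + (-6 + 5/4)) = (-63 - 24*1/63)/(-210 - 19/4) = (-63 - 8/21)/(-859/4) = -1331/21*(-4/859) = 5324/18039 ≈ 0.29514)
J*G = (5324/18039)*(-52) = -276848/18039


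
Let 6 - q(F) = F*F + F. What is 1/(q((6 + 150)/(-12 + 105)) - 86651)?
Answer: -961/83270161 ≈ -1.1541e-5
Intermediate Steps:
q(F) = 6 - F - F² (q(F) = 6 - (F*F + F) = 6 - (F² + F) = 6 - (F + F²) = 6 + (-F - F²) = 6 - F - F²)
1/(q((6 + 150)/(-12 + 105)) - 86651) = 1/((6 - (6 + 150)/(-12 + 105) - ((6 + 150)/(-12 + 105))²) - 86651) = 1/((6 - 156/93 - (156/93)²) - 86651) = 1/((6 - 156/93 - (156*(1/93))²) - 86651) = 1/((6 - 1*52/31 - (52/31)²) - 86651) = 1/((6 - 52/31 - 1*2704/961) - 86651) = 1/((6 - 52/31 - 2704/961) - 86651) = 1/(1450/961 - 86651) = 1/(-83270161/961) = -961/83270161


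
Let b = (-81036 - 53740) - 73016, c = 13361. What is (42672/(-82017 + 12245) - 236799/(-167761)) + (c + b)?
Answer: -568952369009404/2926255123 ≈ -1.9443e+5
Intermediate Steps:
b = -207792 (b = -134776 - 73016 = -207792)
(42672/(-82017 + 12245) - 236799/(-167761)) + (c + b) = (42672/(-82017 + 12245) - 236799/(-167761)) + (13361 - 207792) = (42672/(-69772) - 236799*(-1/167761)) - 194431 = (42672*(-1/69772) + 236799/167761) - 194431 = (-10668/17443 + 236799/167761) - 194431 = 2340810609/2926255123 - 194431 = -568952369009404/2926255123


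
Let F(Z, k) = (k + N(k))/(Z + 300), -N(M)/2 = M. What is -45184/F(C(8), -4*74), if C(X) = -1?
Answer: -1688752/37 ≈ -45642.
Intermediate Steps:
N(M) = -2*M
F(Z, k) = -k/(300 + Z) (F(Z, k) = (k - 2*k)/(Z + 300) = (-k)/(300 + Z) = -k/(300 + Z))
-45184/F(C(8), -4*74) = -45184/((-(-4*74)/(300 - 1))) = -45184/((-1*(-296)/299)) = -45184/((-1*(-296)*1/299)) = -45184/296/299 = -45184*299/296 = -1688752/37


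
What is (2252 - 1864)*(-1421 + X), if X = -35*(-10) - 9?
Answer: -419040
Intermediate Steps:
X = 341 (X = 350 - 9 = 341)
(2252 - 1864)*(-1421 + X) = (2252 - 1864)*(-1421 + 341) = 388*(-1080) = -419040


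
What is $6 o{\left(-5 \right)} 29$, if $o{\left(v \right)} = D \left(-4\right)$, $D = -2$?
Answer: $1392$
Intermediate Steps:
$o{\left(v \right)} = 8$ ($o{\left(v \right)} = \left(-2\right) \left(-4\right) = 8$)
$6 o{\left(-5 \right)} 29 = 6 \cdot 8 \cdot 29 = 48 \cdot 29 = 1392$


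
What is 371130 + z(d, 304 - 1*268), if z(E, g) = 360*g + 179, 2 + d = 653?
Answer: 384269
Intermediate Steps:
d = 651 (d = -2 + 653 = 651)
z(E, g) = 179 + 360*g
371130 + z(d, 304 - 1*268) = 371130 + (179 + 360*(304 - 1*268)) = 371130 + (179 + 360*(304 - 268)) = 371130 + (179 + 360*36) = 371130 + (179 + 12960) = 371130 + 13139 = 384269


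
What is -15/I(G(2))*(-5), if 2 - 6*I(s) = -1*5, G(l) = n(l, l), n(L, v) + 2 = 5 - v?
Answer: 450/7 ≈ 64.286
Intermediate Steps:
n(L, v) = 3 - v (n(L, v) = -2 + (5 - v) = 3 - v)
G(l) = 3 - l
I(s) = 7/6 (I(s) = 1/3 - (-1)*5/6 = 1/3 - 1/6*(-5) = 1/3 + 5/6 = 7/6)
-15/I(G(2))*(-5) = -15/7/6*(-5) = -15*6/7*(-5) = -3*30/7*(-5) = -90/7*(-5) = 450/7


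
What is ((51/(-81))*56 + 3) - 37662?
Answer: -1017745/27 ≈ -37694.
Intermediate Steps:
((51/(-81))*56 + 3) - 37662 = ((51*(-1/81))*56 + 3) - 37662 = (-17/27*56 + 3) - 37662 = (-952/27 + 3) - 37662 = -871/27 - 37662 = -1017745/27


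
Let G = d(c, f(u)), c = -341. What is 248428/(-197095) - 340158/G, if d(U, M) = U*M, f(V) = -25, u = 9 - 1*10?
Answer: -13832257942/336046975 ≈ -41.162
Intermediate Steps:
u = -1 (u = 9 - 10 = -1)
d(U, M) = M*U
G = 8525 (G = -25*(-341) = 8525)
248428/(-197095) - 340158/G = 248428/(-197095) - 340158/8525 = 248428*(-1/197095) - 340158*1/8525 = -248428/197095 - 340158/8525 = -13832257942/336046975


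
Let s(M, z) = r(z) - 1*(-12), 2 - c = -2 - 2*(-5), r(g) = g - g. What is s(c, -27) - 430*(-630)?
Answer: 270912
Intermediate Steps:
r(g) = 0
c = -6 (c = 2 - (-2 - 2*(-5)) = 2 - (-2 + 10) = 2 - 1*8 = 2 - 8 = -6)
s(M, z) = 12 (s(M, z) = 0 - 1*(-12) = 0 + 12 = 12)
s(c, -27) - 430*(-630) = 12 - 430*(-630) = 12 + 270900 = 270912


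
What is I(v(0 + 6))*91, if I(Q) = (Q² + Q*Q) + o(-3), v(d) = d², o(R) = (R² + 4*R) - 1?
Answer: 235508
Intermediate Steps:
o(R) = -1 + R² + 4*R
I(Q) = -4 + 2*Q² (I(Q) = (Q² + Q*Q) + (-1 + (-3)² + 4*(-3)) = (Q² + Q²) + (-1 + 9 - 12) = 2*Q² - 4 = -4 + 2*Q²)
I(v(0 + 6))*91 = (-4 + 2*((0 + 6)²)²)*91 = (-4 + 2*(6²)²)*91 = (-4 + 2*36²)*91 = (-4 + 2*1296)*91 = (-4 + 2592)*91 = 2588*91 = 235508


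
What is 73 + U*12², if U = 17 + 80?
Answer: 14041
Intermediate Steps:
U = 97
73 + U*12² = 73 + 97*12² = 73 + 97*144 = 73 + 13968 = 14041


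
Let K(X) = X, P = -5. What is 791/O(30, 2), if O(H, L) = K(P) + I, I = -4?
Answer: -791/9 ≈ -87.889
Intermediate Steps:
O(H, L) = -9 (O(H, L) = -5 - 4 = -9)
791/O(30, 2) = 791/(-9) = 791*(-1/9) = -791/9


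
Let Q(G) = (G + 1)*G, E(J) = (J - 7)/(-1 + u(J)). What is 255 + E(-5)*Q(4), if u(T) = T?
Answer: 295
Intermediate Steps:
E(J) = (-7 + J)/(-1 + J) (E(J) = (J - 7)/(-1 + J) = (-7 + J)/(-1 + J))
Q(G) = G*(1 + G) (Q(G) = (1 + G)*G = G*(1 + G))
255 + E(-5)*Q(4) = 255 + ((-7 - 5)/(-1 - 5))*(4*(1 + 4)) = 255 + (-12/(-6))*(4*5) = 255 - 1/6*(-12)*20 = 255 + 2*20 = 255 + 40 = 295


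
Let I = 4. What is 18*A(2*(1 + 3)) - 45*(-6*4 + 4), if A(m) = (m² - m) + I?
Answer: 1980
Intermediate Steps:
A(m) = 4 + m² - m (A(m) = (m² - m) + 4 = 4 + m² - m)
18*A(2*(1 + 3)) - 45*(-6*4 + 4) = 18*(4 + (2*(1 + 3))² - 2*(1 + 3)) - 45*(-6*4 + 4) = 18*(4 + (2*4)² - 2*4) - 45*(-24 + 4) = 18*(4 + 8² - 1*8) - 45*(-20) = 18*(4 + 64 - 8) + 900 = 18*60 + 900 = 1080 + 900 = 1980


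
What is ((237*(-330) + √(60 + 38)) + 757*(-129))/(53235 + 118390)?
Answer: -175863/171625 + 7*√2/171625 ≈ -1.0246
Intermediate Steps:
((237*(-330) + √(60 + 38)) + 757*(-129))/(53235 + 118390) = ((-78210 + √98) - 97653)/171625 = ((-78210 + 7*√2) - 97653)*(1/171625) = (-175863 + 7*√2)*(1/171625) = -175863/171625 + 7*√2/171625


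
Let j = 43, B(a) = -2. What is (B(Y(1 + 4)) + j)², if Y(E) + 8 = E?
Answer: 1681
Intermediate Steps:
Y(E) = -8 + E
(B(Y(1 + 4)) + j)² = (-2 + 43)² = 41² = 1681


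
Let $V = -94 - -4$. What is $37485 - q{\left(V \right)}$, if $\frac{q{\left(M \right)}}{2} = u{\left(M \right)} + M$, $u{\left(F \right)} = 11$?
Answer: $37643$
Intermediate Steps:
$V = -90$ ($V = -94 + 4 = -90$)
$q{\left(M \right)} = 22 + 2 M$ ($q{\left(M \right)} = 2 \left(11 + M\right) = 22 + 2 M$)
$37485 - q{\left(V \right)} = 37485 - \left(22 + 2 \left(-90\right)\right) = 37485 - \left(22 - 180\right) = 37485 - -158 = 37485 + 158 = 37643$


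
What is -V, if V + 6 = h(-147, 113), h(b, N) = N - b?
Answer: -254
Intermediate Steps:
V = 254 (V = -6 + (113 - 1*(-147)) = -6 + (113 + 147) = -6 + 260 = 254)
-V = -1*254 = -254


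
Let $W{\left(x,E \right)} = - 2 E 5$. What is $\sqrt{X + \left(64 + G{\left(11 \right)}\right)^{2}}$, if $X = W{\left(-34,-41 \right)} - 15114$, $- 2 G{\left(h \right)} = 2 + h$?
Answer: $\frac{i \sqrt{45591}}{2} \approx 106.76 i$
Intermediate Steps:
$W{\left(x,E \right)} = - 10 E$
$G{\left(h \right)} = -1 - \frac{h}{2}$ ($G{\left(h \right)} = - \frac{2 + h}{2} = -1 - \frac{h}{2}$)
$X = -14704$ ($X = \left(-10\right) \left(-41\right) - 15114 = 410 - 15114 = -14704$)
$\sqrt{X + \left(64 + G{\left(11 \right)}\right)^{2}} = \sqrt{-14704 + \left(64 - \frac{13}{2}\right)^{2}} = \sqrt{-14704 + \left(\frac{115}{2}\right)^{2}} = \sqrt{-14704 + \frac{13225}{4}} = \sqrt{- \frac{45591}{4}} = \frac{i \sqrt{45591}}{2}$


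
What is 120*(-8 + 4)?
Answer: -480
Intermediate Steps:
120*(-8 + 4) = 120*(-4) = -480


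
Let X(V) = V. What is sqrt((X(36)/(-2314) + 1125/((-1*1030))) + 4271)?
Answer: sqrt(242559378031958)/238342 ≈ 65.344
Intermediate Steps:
sqrt((X(36)/(-2314) + 1125/((-1*1030))) + 4271) = sqrt((36/(-2314) + 1125/((-1*1030))) + 4271) = sqrt((36*(-1/2314) + 1125/(-1030)) + 4271) = sqrt((-18/1157 + 1125*(-1/1030)) + 4271) = sqrt((-18/1157 - 225/206) + 4271) = sqrt(-264033/238342 + 4271) = sqrt(1017694649/238342) = sqrt(242559378031958)/238342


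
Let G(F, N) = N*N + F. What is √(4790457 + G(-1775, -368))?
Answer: √4924106 ≈ 2219.0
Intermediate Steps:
G(F, N) = F + N² (G(F, N) = N² + F = F + N²)
√(4790457 + G(-1775, -368)) = √(4790457 + (-1775 + (-368)²)) = √(4790457 + (-1775 + 135424)) = √(4790457 + 133649) = √4924106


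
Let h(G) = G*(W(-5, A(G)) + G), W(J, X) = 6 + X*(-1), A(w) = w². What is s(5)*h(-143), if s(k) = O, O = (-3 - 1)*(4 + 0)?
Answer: -47100768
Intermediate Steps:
O = -16 (O = -4*4 = -16)
W(J, X) = 6 - X
s(k) = -16
h(G) = G*(6 + G - G²) (h(G) = G*((6 - G²) + G) = G*(6 + G - G²))
s(5)*h(-143) = -(-2288)*(6 - 143 - 1*(-143)²) = -(-2288)*(6 - 143 - 1*20449) = -(-2288)*(6 - 143 - 20449) = -(-2288)*(-20586) = -16*2943798 = -47100768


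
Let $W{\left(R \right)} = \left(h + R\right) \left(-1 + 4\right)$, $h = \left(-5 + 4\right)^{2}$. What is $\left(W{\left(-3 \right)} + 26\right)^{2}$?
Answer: $400$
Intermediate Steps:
$h = 1$ ($h = \left(-1\right)^{2} = 1$)
$W{\left(R \right)} = 3 + 3 R$ ($W{\left(R \right)} = \left(1 + R\right) \left(-1 + 4\right) = \left(1 + R\right) 3 = 3 + 3 R$)
$\left(W{\left(-3 \right)} + 26\right)^{2} = \left(\left(3 + 3 \left(-3\right)\right) + 26\right)^{2} = \left(\left(3 - 9\right) + 26\right)^{2} = \left(-6 + 26\right)^{2} = 20^{2} = 400$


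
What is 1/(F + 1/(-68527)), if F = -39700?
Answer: -68527/2720521901 ≈ -2.5189e-5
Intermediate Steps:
1/(F + 1/(-68527)) = 1/(-39700 + 1/(-68527)) = 1/(-39700 - 1/68527) = 1/(-2720521901/68527) = -68527/2720521901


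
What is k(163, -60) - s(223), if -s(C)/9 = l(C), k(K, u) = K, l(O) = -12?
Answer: 55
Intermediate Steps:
s(C) = 108 (s(C) = -9*(-12) = 108)
k(163, -60) - s(223) = 163 - 1*108 = 163 - 108 = 55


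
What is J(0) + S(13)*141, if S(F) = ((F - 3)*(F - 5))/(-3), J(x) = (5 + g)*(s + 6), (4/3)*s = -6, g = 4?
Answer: -7493/2 ≈ -3746.5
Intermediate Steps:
s = -9/2 (s = (¾)*(-6) = -9/2 ≈ -4.5000)
J(x) = 27/2 (J(x) = (5 + 4)*(-9/2 + 6) = 9*(3/2) = 27/2)
S(F) = -(-5 + F)*(-3 + F)/3 (S(F) = ((-3 + F)*(-5 + F))*(-⅓) = ((-5 + F)*(-3 + F))*(-⅓) = -(-5 + F)*(-3 + F)/3)
J(0) + S(13)*141 = 27/2 + (-5 - ⅓*13² + (8/3)*13)*141 = 27/2 + (-5 - ⅓*169 + 104/3)*141 = 27/2 + (-5 - 169/3 + 104/3)*141 = 27/2 - 80/3*141 = 27/2 - 3760 = -7493/2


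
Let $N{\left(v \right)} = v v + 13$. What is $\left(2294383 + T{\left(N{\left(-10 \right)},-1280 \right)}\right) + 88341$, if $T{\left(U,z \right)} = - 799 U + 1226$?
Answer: $2293663$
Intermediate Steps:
$N{\left(v \right)} = 13 + v^{2}$ ($N{\left(v \right)} = v^{2} + 13 = 13 + v^{2}$)
$T{\left(U,z \right)} = 1226 - 799 U$
$\left(2294383 + T{\left(N{\left(-10 \right)},-1280 \right)}\right) + 88341 = \left(2294383 + \left(1226 - 799 \left(13 + \left(-10\right)^{2}\right)\right)\right) + 88341 = \left(2294383 + \left(1226 - 799 \left(13 + 100\right)\right)\right) + 88341 = \left(2294383 + \left(1226 - 90287\right)\right) + 88341 = \left(2294383 - 89061\right) + 88341 = 2205322 + 88341 = 2293663$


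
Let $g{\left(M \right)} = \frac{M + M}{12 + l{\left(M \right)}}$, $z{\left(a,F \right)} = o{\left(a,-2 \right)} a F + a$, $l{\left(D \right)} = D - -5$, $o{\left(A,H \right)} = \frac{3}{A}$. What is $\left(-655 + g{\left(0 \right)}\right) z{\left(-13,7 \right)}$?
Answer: $-5240$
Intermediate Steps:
$l{\left(D \right)} = 5 + D$ ($l{\left(D \right)} = D + 5 = 5 + D$)
$z{\left(a,F \right)} = a + 3 F$ ($z{\left(a,F \right)} = \frac{3}{a} a F + a = 3 F + a = a + 3 F$)
$g{\left(M \right)} = \frac{2 M}{17 + M}$ ($g{\left(M \right)} = \frac{M + M}{12 + \left(5 + M\right)} = \frac{2 M}{17 + M}$)
$\left(-655 + g{\left(0 \right)}\right) z{\left(-13,7 \right)} = \left(-655 + 2 \cdot 0 \frac{1}{17 + 0}\right) \left(-13 + 3 \cdot 7\right) = \left(-655 + 2 \cdot 0 \cdot \frac{1}{17}\right) \left(-13 + 21\right) = \left(-655 + 2 \cdot 0 \cdot \frac{1}{17}\right) 8 = \left(-655 + 0\right) 8 = \left(-655\right) 8 = -5240$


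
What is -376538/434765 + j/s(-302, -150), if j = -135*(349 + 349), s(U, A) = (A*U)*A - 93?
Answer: -839214274028/984756202715 ≈ -0.85221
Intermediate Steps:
s(U, A) = -93 + U*A**2 (s(U, A) = U*A**2 - 93 = -93 + U*A**2)
j = -94230 (j = -135*698 = -94230)
-376538/434765 + j/s(-302, -150) = -376538/434765 - 94230/(-93 - 302*(-150)**2) = -376538*1/434765 - 94230/(-93 - 302*22500) = -376538/434765 - 94230/(-93 - 6795000) = -376538/434765 - 94230/(-6795093) = -376538/434765 - 94230*(-1/6795093) = -376538/434765 + 31410/2265031 = -839214274028/984756202715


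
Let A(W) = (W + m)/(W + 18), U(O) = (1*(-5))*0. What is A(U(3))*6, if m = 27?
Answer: 9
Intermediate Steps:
U(O) = 0 (U(O) = -5*0 = 0)
A(W) = (27 + W)/(18 + W) (A(W) = (W + 27)/(W + 18) = (27 + W)/(18 + W))
A(U(3))*6 = ((27 + 0)/(18 + 0))*6 = (27/18)*6 = ((1/18)*27)*6 = (3/2)*6 = 9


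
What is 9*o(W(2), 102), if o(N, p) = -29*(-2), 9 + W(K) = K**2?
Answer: 522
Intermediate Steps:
W(K) = -9 + K**2
o(N, p) = 58
9*o(W(2), 102) = 9*58 = 522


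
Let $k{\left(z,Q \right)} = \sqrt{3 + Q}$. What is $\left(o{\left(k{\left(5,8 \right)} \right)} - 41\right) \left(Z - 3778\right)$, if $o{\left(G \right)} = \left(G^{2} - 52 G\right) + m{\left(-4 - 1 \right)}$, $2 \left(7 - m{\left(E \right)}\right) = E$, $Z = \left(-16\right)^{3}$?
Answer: $161417 + 409448 \sqrt{11} \approx 1.5194 \cdot 10^{6}$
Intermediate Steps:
$Z = -4096$
$m{\left(E \right)} = 7 - \frac{E}{2}$
$o{\left(G \right)} = \frac{19}{2} + G^{2} - 52 G$ ($o{\left(G \right)} = \left(G^{2} - 52 G\right) + \left(7 - \frac{-4 - 1}{2}\right) = \left(G^{2} - 52 G\right) + \left(7 - - \frac{5}{2}\right) = \left(G^{2} - 52 G\right) + \left(7 + \frac{5}{2}\right) = \left(G^{2} - 52 G\right) + \frac{19}{2} = \frac{19}{2} + G^{2} - 52 G$)
$\left(o{\left(k{\left(5,8 \right)} \right)} - 41\right) \left(Z - 3778\right) = \left(\left(\frac{19}{2} + \left(\sqrt{3 + 8}\right)^{2} - 52 \sqrt{3 + 8}\right) - 41\right) \left(-4096 - 3778\right) = \left(\left(\frac{19}{2} + \left(\sqrt{11}\right)^{2} - 52 \sqrt{11}\right) - 41\right) \left(-7874\right) = \left(\left(\frac{19}{2} + 11 - 52 \sqrt{11}\right) - 41\right) \left(-7874\right) = \left(\left(\frac{41}{2} - 52 \sqrt{11}\right) - 41\right) \left(-7874\right) = \left(- \frac{41}{2} - 52 \sqrt{11}\right) \left(-7874\right) = 161417 + 409448 \sqrt{11}$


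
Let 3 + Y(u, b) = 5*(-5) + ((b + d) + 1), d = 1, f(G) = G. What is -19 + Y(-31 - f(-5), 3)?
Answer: -42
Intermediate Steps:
Y(u, b) = -26 + b (Y(u, b) = -3 + (5*(-5) + ((b + 1) + 1)) = -3 + (-25 + ((1 + b) + 1)) = -3 + (-25 + (2 + b)) = -3 + (-23 + b) = -26 + b)
-19 + Y(-31 - f(-5), 3) = -19 + (-26 + 3) = -19 - 23 = -42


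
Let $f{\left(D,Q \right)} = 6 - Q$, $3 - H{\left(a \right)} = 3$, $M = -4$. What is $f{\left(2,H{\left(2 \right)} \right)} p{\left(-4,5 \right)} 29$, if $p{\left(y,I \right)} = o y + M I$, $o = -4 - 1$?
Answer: $0$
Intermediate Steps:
$o = -5$ ($o = -4 - 1 = -5$)
$p{\left(y,I \right)} = - 5 y - 4 I$
$H{\left(a \right)} = 0$ ($H{\left(a \right)} = 3 - 3 = 0$)
$f{\left(2,H{\left(2 \right)} \right)} p{\left(-4,5 \right)} 29 = \left(6 - 0\right) \left(\left(-5\right) \left(-4\right) - 20\right) 29 = \left(6 + 0\right) \left(20 - 20\right) 29 = 6 \cdot 0 \cdot 29 = 0 \cdot 29 = 0$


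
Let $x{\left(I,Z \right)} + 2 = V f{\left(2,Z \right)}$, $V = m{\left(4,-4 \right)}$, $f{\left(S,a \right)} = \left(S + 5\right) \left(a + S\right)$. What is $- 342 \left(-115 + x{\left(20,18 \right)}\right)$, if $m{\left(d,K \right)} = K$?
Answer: $231534$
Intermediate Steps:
$f{\left(S,a \right)} = \left(5 + S\right) \left(S + a\right)$
$V = -4$
$x{\left(I,Z \right)} = -58 - 28 Z$ ($x{\left(I,Z \right)} = -2 - 4 \left(2^{2} + 5 \cdot 2 + 5 Z + 2 Z\right) = -2 - 4 \left(4 + 10 + 5 Z + 2 Z\right) = -2 - 4 \left(14 + 7 Z\right) = -2 - \left(56 + 28 Z\right) = -58 - 28 Z$)
$- 342 \left(-115 + x{\left(20,18 \right)}\right) = - 342 \left(-115 - 562\right) = \left(-342\right) \left(-677\right) = 231534$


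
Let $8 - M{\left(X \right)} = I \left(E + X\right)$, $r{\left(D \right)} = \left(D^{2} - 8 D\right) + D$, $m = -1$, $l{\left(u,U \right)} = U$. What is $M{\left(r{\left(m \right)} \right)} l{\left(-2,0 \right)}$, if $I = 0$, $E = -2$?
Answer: $0$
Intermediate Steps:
$r{\left(D \right)} = D^{2} - 7 D$
$M{\left(X \right)} = 8$ ($M{\left(X \right)} = 8 - 0 \left(-2 + X\right) = 8 - 0 = 8 + 0 = 8$)
$M{\left(r{\left(m \right)} \right)} l{\left(-2,0 \right)} = 8 \cdot 0 = 0$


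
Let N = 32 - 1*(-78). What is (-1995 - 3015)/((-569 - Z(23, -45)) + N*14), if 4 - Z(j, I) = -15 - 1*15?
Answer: -5010/937 ≈ -5.3468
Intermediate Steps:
Z(j, I) = 34 (Z(j, I) = 4 - (-15 - 1*15) = 4 - (-15 - 15) = 4 - 1*(-30) = 4 + 30 = 34)
N = 110 (N = 32 + 78 = 110)
(-1995 - 3015)/((-569 - Z(23, -45)) + N*14) = (-1995 - 3015)/((-569 - 1*34) + 110*14) = -5010/((-569 - 34) + 1540) = -5010/(-603 + 1540) = -5010/937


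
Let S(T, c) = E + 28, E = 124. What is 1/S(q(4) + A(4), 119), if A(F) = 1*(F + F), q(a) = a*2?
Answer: 1/152 ≈ 0.0065789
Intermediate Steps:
q(a) = 2*a
A(F) = 2*F (A(F) = 1*(2*F) = 2*F)
S(T, c) = 152 (S(T, c) = 124 + 28 = 152)
1/S(q(4) + A(4), 119) = 1/152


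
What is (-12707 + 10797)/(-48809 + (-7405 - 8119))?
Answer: 1910/64333 ≈ 0.029689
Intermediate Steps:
(-12707 + 10797)/(-48809 + (-7405 - 8119)) = -1910/(-48809 - 15524) = -1910/(-64333) = -1910*(-1/64333) = 1910/64333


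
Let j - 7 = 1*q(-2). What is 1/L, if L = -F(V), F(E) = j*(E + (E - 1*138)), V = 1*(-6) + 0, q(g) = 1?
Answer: 1/1200 ≈ 0.00083333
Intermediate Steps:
V = -6 (V = -6 + 0 = -6)
j = 8 (j = 7 + 1*1 = 7 + 1 = 8)
F(E) = -1104 + 16*E (F(E) = 8*(E + (E - 1*138)) = 8*(E + (E - 138)) = 8*(E + (-138 + E)) = 8*(-138 + 2*E) = -1104 + 16*E)
L = 1200 (L = -(-1104 + 16*(-6)) = -(-1104 - 96) = -1*(-1200) = 1200)
1/L = 1/1200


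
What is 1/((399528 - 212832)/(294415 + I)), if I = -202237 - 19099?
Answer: 73079/186696 ≈ 0.39143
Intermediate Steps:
I = -221336
1/((399528 - 212832)/(294415 + I)) = 1/((399528 - 212832)/(294415 - 221336)) = 1/(186696/73079) = 73079/186696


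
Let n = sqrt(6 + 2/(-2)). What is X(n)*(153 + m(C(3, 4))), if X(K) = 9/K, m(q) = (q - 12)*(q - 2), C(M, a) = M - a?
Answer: 1728*sqrt(5)/5 ≈ 772.79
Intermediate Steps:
n = sqrt(5) (n = sqrt(6 + 2*(-1/2)) = sqrt(6 - 1) = sqrt(5) ≈ 2.2361)
m(q) = (-12 + q)*(-2 + q)
X(n)*(153 + m(C(3, 4))) = (9/(sqrt(5)))*(153 + (24 + (3 - 1*4)**2 - 14*(3 - 1*4))) = (9*(sqrt(5)/5))*(153 + (24 + (3 - 4)**2 - 14*(3 - 4))) = (9*sqrt(5)/5)*(153 + (24 + (-1)**2 - 14*(-1))) = (9*sqrt(5)/5)*(153 + (24 + 1 + 14)) = (9*sqrt(5)/5)*(153 + 39) = (9*sqrt(5)/5)*192 = 1728*sqrt(5)/5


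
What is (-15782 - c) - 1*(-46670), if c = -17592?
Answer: 48480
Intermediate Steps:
(-15782 - c) - 1*(-46670) = (-15782 - 1*(-17592)) - 1*(-46670) = (-15782 + 17592) + 46670 = 1810 + 46670 = 48480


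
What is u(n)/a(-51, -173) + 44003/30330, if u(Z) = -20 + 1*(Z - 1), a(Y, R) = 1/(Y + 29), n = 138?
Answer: -78025417/30330 ≈ -2572.6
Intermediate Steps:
a(Y, R) = 1/(29 + Y)
u(Z) = -21 + Z (u(Z) = -20 + 1*(-1 + Z) = -20 + (-1 + Z) = -21 + Z)
u(n)/a(-51, -173) + 44003/30330 = (-21 + 138)/(1/(29 - 51)) + 44003/30330 = 117/(1/(-22)) + 44003*(1/30330) = 117/(-1/22) + 44003/30330 = 117*(-22) + 44003/30330 = -2574 + 44003/30330 = -78025417/30330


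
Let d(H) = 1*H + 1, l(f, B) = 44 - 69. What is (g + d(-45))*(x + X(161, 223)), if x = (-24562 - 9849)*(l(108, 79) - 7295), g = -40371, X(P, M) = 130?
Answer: -10180079789750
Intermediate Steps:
l(f, B) = -25
d(H) = 1 + H (d(H) = H + 1 = 1 + H)
x = 251888520 (x = (-24562 - 9849)*(-25 - 7295) = -34411*(-7320) = 251888520)
(g + d(-45))*(x + X(161, 223)) = (-40371 + (1 - 45))*(251888520 + 130) = (-40371 - 44)*251888650 = -40415*251888650 = -10180079789750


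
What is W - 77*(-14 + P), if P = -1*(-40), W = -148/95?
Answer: -190338/95 ≈ -2003.6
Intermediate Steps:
W = -148/95 (W = -148*1/95 = -148/95 ≈ -1.5579)
P = 40
W - 77*(-14 + P) = -148/95 - 77*(-14 + 40) = -148/95 - 77*26 = -148/95 - 2002 = -190338/95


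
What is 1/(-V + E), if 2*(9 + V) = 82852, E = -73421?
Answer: -1/114838 ≈ -8.7079e-6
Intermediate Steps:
V = 41417 (V = -9 + (½)*82852 = -9 + 41426 = 41417)
1/(-V + E) = 1/(-1*41417 - 73421) = 1/(-41417 - 73421) = 1/(-114838) = -1/114838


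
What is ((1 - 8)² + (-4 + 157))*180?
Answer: 36360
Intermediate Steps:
((1 - 8)² + (-4 + 157))*180 = ((-7)² + 153)*180 = (49 + 153)*180 = 202*180 = 36360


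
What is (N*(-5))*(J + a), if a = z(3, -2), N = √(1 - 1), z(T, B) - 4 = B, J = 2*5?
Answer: 0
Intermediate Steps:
J = 10
z(T, B) = 4 + B
N = 0 (N = √0 = 0)
a = 2 (a = 4 - 2 = 2)
(N*(-5))*(J + a) = (0*(-5))*(10 + 2) = 0*12 = 0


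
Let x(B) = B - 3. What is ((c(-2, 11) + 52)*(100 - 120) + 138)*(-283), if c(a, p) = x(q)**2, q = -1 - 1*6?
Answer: 821266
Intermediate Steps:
q = -7 (q = -1 - 6 = -7)
x(B) = -3 + B
c(a, p) = 100 (c(a, p) = (-3 - 7)**2 = (-10)**2 = 100)
((c(-2, 11) + 52)*(100 - 120) + 138)*(-283) = ((100 + 52)*(100 - 120) + 138)*(-283) = (152*(-20) + 138)*(-283) = (-3040 + 138)*(-283) = -2902*(-283) = 821266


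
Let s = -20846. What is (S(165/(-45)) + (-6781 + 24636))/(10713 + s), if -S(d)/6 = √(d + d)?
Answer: -17855/10133 + 2*I*√66/10133 ≈ -1.7621 + 0.0016035*I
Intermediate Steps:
S(d) = -6*√2*√d (S(d) = -6*√(d + d) = -6*√2*√d)
(S(165/(-45)) + (-6781 + 24636))/(10713 + s) = (-6*√2*√(165/(-45)) + (-6781 + 24636))/(10713 - 20846) = (-6*√2*√(165*(-1/45)) + 17855)/(-10133) = (-6*√2*√(-11/3) + 17855)*(-1/10133) = (-6*√2*I*√33/3 + 17855)*(-1/10133) = (-2*I*√66 + 17855)*(-1/10133) = (17855 - 2*I*√66)*(-1/10133) = -17855/10133 + 2*I*√66/10133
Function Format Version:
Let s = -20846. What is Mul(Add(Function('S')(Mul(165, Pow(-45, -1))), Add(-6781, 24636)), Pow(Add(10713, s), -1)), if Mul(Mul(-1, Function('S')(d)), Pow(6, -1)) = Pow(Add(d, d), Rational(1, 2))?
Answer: Add(Rational(-17855, 10133), Mul(Rational(2, 10133), I, Pow(66, Rational(1, 2)))) ≈ Add(-1.7621, Mul(0.0016035, I))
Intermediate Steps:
Function('S')(d) = Mul(-6, Pow(2, Rational(1, 2)), Pow(d, Rational(1, 2))) (Function('S')(d) = Mul(-6, Pow(Add(d, d), Rational(1, 2))) = Mul(-6, Pow(Mul(2, d), Rational(1, 2))) = Mul(-6, Mul(Pow(2, Rational(1, 2)), Pow(d, Rational(1, 2)))) = Mul(-6, Pow(2, Rational(1, 2)), Pow(d, Rational(1, 2))))
Mul(Add(Function('S')(Mul(165, Pow(-45, -1))), Add(-6781, 24636)), Pow(Add(10713, s), -1)) = Mul(Add(Mul(-6, Pow(2, Rational(1, 2)), Pow(Mul(165, Pow(-45, -1)), Rational(1, 2))), Add(-6781, 24636)), Pow(Add(10713, -20846), -1)) = Mul(Add(Mul(-6, Pow(2, Rational(1, 2)), Pow(Mul(165, Rational(-1, 45)), Rational(1, 2))), 17855), Pow(-10133, -1)) = Mul(Add(Mul(-6, Pow(2, Rational(1, 2)), Pow(Rational(-11, 3), Rational(1, 2))), 17855), Rational(-1, 10133)) = Mul(Add(Mul(-6, Pow(2, Rational(1, 2)), Mul(Rational(1, 3), I, Pow(33, Rational(1, 2)))), 17855), Rational(-1, 10133)) = Mul(Add(Mul(-2, I, Pow(66, Rational(1, 2))), 17855), Rational(-1, 10133)) = Mul(Add(17855, Mul(-2, I, Pow(66, Rational(1, 2)))), Rational(-1, 10133)) = Add(Rational(-17855, 10133), Mul(Rational(2, 10133), I, Pow(66, Rational(1, 2))))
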